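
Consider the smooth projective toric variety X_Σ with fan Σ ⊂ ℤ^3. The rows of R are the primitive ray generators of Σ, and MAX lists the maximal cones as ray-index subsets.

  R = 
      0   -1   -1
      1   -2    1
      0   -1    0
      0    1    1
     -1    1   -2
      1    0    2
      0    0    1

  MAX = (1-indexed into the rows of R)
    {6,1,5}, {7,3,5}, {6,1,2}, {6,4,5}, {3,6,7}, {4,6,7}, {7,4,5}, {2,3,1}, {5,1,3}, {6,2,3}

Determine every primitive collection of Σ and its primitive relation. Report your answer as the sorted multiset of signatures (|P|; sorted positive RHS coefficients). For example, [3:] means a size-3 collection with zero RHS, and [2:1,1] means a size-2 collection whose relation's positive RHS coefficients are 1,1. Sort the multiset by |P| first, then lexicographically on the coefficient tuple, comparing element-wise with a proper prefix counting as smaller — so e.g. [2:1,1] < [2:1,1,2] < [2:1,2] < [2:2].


Primitive collections (9):

  P = {1,4}:  v_{1} + v_{4} = 0 ; sig = [2:]
  P = {1,7}:  v_{1} + v_{7} = v_{3} ; sig = [2:1]
  P = {2,5}:  v_{2} + v_{5} = v_{1} ; sig = [2:1]
  P = {3,4}:  v_{3} + v_{4} = v_{7} ; sig = [2:1]
  P = {2,4}:  v_{2} + v_{4} = v_{3} + v_{6} ; sig = [2:1,1]
  P = {2,7}:  v_{2} + v_{7} = 2·v_{3} + v_{6} ; sig = [2:1,2]
  P = {3,5,6}:  v_{3} + v_{5} + v_{6} = 0 ; sig = [3:]
  P = {1,3,6}:  v_{1} + v_{3} + v_{6} = v_{2} ; sig = [3:1]
  P = {5,6,7}:  v_{5} + v_{6} + v_{7} = v_{4} ; sig = [3:1]

Sorted signature multiset PRS(X):
{ [2:],  [2:1] ×3,  [2:1,1],  [2:1,2],  [3:],  [3:1] ×2 }


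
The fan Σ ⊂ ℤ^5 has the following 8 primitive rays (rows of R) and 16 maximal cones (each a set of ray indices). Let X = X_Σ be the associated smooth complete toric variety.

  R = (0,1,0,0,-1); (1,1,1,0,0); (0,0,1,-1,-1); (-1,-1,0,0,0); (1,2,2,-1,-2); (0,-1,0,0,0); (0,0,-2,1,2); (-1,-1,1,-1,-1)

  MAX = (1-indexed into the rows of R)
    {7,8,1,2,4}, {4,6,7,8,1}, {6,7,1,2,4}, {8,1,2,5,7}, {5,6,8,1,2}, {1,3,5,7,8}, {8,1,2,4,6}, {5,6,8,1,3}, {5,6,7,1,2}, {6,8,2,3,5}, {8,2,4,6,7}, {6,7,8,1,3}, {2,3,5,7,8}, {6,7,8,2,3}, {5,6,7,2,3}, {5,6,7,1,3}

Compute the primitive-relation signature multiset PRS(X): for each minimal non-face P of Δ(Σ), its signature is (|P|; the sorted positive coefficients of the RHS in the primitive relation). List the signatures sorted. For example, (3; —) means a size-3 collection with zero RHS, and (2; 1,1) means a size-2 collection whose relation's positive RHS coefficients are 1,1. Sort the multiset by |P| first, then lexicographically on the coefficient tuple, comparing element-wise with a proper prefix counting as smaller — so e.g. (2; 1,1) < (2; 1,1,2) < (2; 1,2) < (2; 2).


The 5 primitive collections of Σ (r=8, n=5):

  {3,4}:  v_{3} + v_{4} = v_{8}  →  sig = (2; 1)
  {4,5}:  v_{4} + v_{5} = v_{1} + v_{2} + v_{8}  →  sig = (2; 1,1,1)
  {1,2,3}:  v_{1} + v_{2} + v_{3} = v_{5}  →  sig = (3; 1)
  {5,6,7,8}:  v_{5} + v_{6} + v_{7} + v_{8} = v_{3}  →  sig = (4; 1)
  {1,2,6,7,8}:  v_{1} + v_{2} + v_{6} + v_{7} + v_{8} = 0  →  sig = (5; —)

Hence PRS(X_Σ) =
{ (2; 1),  (2; 1,1,1),  (3; 1),  (4; 1),  (5; —) }


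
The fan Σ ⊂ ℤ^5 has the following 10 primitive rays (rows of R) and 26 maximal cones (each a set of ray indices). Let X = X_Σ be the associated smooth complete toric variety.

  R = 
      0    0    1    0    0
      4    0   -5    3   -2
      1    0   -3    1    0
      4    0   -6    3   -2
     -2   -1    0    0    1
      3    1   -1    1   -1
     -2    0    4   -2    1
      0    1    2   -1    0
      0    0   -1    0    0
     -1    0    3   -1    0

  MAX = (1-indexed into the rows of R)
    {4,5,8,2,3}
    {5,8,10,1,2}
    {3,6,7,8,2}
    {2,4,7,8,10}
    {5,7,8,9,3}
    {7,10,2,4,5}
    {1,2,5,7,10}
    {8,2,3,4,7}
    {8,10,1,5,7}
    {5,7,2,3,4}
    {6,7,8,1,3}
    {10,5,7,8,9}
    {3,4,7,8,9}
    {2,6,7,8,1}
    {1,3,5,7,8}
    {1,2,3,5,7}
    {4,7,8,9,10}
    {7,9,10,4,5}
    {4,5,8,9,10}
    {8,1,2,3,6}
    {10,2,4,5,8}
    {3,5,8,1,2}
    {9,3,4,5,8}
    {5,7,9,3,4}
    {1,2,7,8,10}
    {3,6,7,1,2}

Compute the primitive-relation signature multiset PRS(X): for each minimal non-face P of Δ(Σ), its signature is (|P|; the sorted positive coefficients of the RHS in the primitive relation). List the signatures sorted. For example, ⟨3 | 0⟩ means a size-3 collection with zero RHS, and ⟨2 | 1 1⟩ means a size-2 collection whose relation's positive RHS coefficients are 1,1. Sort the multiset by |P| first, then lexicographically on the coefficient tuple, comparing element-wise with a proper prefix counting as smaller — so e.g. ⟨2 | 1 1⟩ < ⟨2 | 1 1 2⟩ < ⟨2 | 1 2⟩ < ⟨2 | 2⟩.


Σ has 11 primitive collections:

  • {1,9}:  v_{1} + v_{9} = 0 ; sig = ⟨2 | 0⟩
  • {3,10}:  v_{3} + v_{10} = 0 ; sig = ⟨2 | 0⟩
  • {1,4}:  v_{1} + v_{4} = v_{2} ; sig = ⟨2 | 1⟩
  • {2,9}:  v_{2} + v_{9} = v_{4} ; sig = ⟨2 | 1⟩
  • {6,9}:  v_{6} + v_{9} = v_{2} + v_{3} + v_{7} + v_{8} ; sig = ⟨2 | 1 1 1 1⟩
  • {6,10}:  v_{6} + v_{10} = v_{1} + v_{2} + v_{7} + v_{8} ; sig = ⟨2 | 1 1 1 1⟩
  • {4,6}:  v_{4} + v_{6} = 2·v_{2} + v_{3} + v_{7} + v_{8} ; sig = ⟨2 | 1 1 1 2⟩
  • {5,6}:  v_{5} + v_{6} = 2·v_{1} + v_{3} ; sig = ⟨2 | 1 2⟩
  • {4,5,7,8}:  v_{4} + v_{5} + v_{7} + v_{8} = 0 ; sig = ⟨4 | 0⟩
  • {2,5,7,8}:  v_{2} + v_{5} + v_{7} + v_{8} = v_{1} ; sig = ⟨4 | 1⟩
  • {1,2,3,7,8}:  v_{1} + v_{2} + v_{3} + v_{7} + v_{8} = v_{6} ; sig = ⟨5 | 1⟩

Sorted signature multiset PRS(X):
[⟨2 | 0⟩, ⟨2 | 0⟩, ⟨2 | 1⟩, ⟨2 | 1⟩, ⟨2 | 1 1 1 1⟩, ⟨2 | 1 1 1 1⟩, ⟨2 | 1 1 1 2⟩, ⟨2 | 1 2⟩, ⟨4 | 0⟩, ⟨4 | 1⟩, ⟨5 | 1⟩]


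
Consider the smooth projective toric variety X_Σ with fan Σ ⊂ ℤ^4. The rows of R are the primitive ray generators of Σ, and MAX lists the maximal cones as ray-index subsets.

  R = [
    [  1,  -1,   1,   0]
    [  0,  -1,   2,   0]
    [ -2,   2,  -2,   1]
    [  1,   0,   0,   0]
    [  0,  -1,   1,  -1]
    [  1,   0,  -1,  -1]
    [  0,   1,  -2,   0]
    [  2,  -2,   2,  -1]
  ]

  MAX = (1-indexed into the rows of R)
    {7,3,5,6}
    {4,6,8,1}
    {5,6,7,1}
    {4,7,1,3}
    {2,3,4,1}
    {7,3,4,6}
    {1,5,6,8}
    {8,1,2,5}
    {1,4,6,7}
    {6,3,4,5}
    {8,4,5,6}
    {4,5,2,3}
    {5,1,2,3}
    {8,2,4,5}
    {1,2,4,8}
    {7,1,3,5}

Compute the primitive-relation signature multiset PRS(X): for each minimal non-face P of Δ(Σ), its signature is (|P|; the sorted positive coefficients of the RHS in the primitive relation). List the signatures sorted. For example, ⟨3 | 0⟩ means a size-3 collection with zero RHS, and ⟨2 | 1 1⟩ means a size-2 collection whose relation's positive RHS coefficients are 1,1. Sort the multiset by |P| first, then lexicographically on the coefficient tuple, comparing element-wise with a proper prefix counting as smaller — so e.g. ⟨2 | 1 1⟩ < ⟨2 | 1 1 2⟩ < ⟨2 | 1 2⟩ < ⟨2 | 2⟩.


7 collections generate NE(X_Σ); each relation:

  P={2,7}:  v_{2} + v_{7} = 0  →  sig = ⟨2 | 0⟩
  P={3,8}:  v_{3} + v_{8} = 0  →  sig = ⟨2 | 0⟩
  P={2,6}:  v_{2} + v_{6} = v_{4} + v_{5}  →  sig = ⟨2 | 1 1⟩
  P={7,8}:  v_{7} + v_{8} = v_{1} + v_{6}  →  sig = ⟨2 | 1 1⟩
  P={1,3,6}:  v_{1} + v_{3} + v_{6} = v_{7}  →  sig = ⟨3 | 1⟩
  P={1,4,5}:  v_{1} + v_{4} + v_{5} = v_{8}  →  sig = ⟨3 | 1⟩
  P={4,5,7}:  v_{4} + v_{5} + v_{7} = v_{6}  →  sig = ⟨3 | 1⟩

Hence PRS(X_Σ) =
[⟨2 | 0⟩, ⟨2 | 0⟩, ⟨2 | 1 1⟩, ⟨2 | 1 1⟩, ⟨3 | 1⟩, ⟨3 | 1⟩, ⟨3 | 1⟩]


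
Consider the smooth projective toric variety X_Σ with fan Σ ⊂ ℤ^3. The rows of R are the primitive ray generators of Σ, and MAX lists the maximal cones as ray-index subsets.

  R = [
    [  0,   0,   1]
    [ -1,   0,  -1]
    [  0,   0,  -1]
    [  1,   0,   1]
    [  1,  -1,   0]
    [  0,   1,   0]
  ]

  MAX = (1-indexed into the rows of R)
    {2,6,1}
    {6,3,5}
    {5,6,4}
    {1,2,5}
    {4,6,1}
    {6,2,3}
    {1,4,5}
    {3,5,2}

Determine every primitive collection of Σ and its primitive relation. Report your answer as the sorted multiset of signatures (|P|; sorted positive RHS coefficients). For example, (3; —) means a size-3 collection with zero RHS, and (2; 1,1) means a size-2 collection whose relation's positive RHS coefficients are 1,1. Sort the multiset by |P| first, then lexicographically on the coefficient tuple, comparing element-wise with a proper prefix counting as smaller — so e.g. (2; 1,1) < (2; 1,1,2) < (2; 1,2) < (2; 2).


Δ(Σ) — 6 vertices, 5 min non-faces:

  P = {1,3}:  v_{1} + v_{3} = 0  so sig = (2; —)
  P = {2,4}:  v_{2} + v_{4} = 0  so sig = (2; —)
  P = {3,4}:  v_{3} + v_{4} = v_{5} + v_{6}  so sig = (2; 1,1)
  P = {1,5,6}:  v_{1} + v_{5} + v_{6} = v_{4}  so sig = (3; 1)
  P = {2,5,6}:  v_{2} + v_{5} + v_{6} = v_{3}  so sig = (3; 1)

Hence PRS(X_Σ) =
    |P|=2: 3 collections, coeffs (), (), (1,1)
    |P|=3: 2 collections, coeffs (1), (1)


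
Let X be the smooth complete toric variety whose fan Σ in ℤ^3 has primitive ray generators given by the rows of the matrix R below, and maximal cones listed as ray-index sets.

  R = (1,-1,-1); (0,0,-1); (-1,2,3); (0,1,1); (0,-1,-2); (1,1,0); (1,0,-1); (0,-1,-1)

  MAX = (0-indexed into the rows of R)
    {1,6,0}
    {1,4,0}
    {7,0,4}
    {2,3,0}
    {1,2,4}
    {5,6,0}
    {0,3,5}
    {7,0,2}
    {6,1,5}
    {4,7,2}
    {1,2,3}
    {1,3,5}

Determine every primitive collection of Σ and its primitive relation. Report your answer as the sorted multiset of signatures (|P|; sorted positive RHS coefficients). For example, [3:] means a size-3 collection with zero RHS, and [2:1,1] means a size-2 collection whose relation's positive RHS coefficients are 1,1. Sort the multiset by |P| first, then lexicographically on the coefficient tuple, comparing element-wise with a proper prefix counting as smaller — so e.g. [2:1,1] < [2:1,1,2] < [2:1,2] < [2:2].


14 collections generate NE(X_Σ); each relation:

  • {3,7}:  v_{3} + v_{7} = 0  so sig = [2:]
  • {1,7}:  v_{1} + v_{7} = v_{4}  so sig = [2:1]
  • {3,4}:  v_{3} + v_{4} = v_{1}  so sig = [2:1]
  • {3,6}:  v_{3} + v_{6} = v_{5}  so sig = [2:1]
  • {5,7}:  v_{5} + v_{7} = v_{6}  so sig = [2:1]
  • {4,5}:  v_{4} + v_{5} = v_{1} + v_{6}  so sig = [2:1,1]
  • {6,7}:  v_{6} + v_{7} = v_{0} + v_{1}  so sig = [2:1,1]
  • {4,6}:  v_{4} + v_{6} = v_{0} + 2·v_{1}  so sig = [2:1,2]
  • {2,6}:  v_{2} + v_{6} = 2·v_{3}  so sig = [2:2]
  • {2,5}:  v_{2} + v_{5} = 3·v_{3}  so sig = [2:3]
  • {0,2,4}:  v_{0} + v_{2} + v_{4} = 0  so sig = [3:]
  • {0,1,2}:  v_{0} + v_{1} + v_{2} = v_{3}  so sig = [3:1]
  • {0,1,3}:  v_{0} + v_{1} + v_{3} = v_{6}  so sig = [3:1]
  • {0,1,5}:  v_{0} + v_{1} + v_{5} = 2·v_{6}  so sig = [3:2]

Signatures (|P|; sorted positive RHS coefficients), sorted:
[[2:], [2:1], [2:1], [2:1], [2:1], [2:1,1], [2:1,1], [2:1,2], [2:2], [2:3], [3:], [3:1], [3:1], [3:2]]


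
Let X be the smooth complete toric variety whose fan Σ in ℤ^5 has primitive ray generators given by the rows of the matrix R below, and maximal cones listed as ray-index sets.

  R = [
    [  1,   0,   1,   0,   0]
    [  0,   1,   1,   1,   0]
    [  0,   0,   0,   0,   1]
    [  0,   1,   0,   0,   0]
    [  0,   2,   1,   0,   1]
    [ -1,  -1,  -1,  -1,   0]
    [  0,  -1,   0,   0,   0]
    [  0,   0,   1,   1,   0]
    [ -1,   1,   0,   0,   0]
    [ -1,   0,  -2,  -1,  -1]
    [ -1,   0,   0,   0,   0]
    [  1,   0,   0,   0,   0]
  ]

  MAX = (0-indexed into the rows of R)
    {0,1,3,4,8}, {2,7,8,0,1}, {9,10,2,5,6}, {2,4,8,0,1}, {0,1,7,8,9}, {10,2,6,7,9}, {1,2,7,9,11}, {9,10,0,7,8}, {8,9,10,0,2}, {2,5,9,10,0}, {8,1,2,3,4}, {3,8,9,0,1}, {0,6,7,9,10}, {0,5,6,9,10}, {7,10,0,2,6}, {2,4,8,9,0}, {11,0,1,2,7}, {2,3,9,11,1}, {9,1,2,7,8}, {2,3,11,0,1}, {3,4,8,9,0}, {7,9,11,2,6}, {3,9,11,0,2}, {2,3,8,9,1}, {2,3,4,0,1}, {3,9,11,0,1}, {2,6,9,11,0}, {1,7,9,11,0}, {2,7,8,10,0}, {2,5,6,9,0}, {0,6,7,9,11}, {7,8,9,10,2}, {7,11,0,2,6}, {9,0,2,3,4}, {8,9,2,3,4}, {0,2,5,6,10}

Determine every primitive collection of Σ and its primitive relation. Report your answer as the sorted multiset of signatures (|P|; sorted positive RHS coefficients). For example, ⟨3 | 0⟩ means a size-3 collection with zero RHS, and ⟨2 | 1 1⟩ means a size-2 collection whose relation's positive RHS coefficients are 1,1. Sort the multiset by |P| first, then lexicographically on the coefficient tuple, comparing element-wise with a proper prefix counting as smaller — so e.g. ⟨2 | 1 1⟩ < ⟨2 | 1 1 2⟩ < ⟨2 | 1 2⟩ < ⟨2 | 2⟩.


|primitive collections| = 23. Relations:

  {3,6}:  v_{3} + v_{6} = 0  →  sig = ⟨2 | 0⟩
  {10,11}:  v_{10} + v_{11} = 0  →  sig = ⟨2 | 0⟩
  {1,5}:  v_{1} + v_{5} = v_{10}  →  sig = ⟨2 | 1⟩
  {1,6}:  v_{1} + v_{6} = v_{7}  →  sig = ⟨2 | 1⟩
  {3,7}:  v_{3} + v_{7} = v_{1}  →  sig = ⟨2 | 1⟩
  {3,10}:  v_{3} + v_{10} = v_{8}  →  sig = ⟨2 | 1⟩
  {6,8}:  v_{6} + v_{8} = v_{10}  →  sig = ⟨2 | 1⟩
  {8,11}:  v_{8} + v_{11} = v_{3}  →  sig = ⟨2 | 1⟩
  {1,10}:  v_{1} + v_{10} = v_{7} + v_{8}  →  sig = ⟨2 | 1 1⟩
  {5,7}:  v_{5} + v_{7} = v_{6} + v_{10}  →  sig = ⟨2 | 1 1⟩
  {4,6}:  v_{4} + v_{6} = v_{0} + v_{2} + v_{8}  →  sig = ⟨2 | 1 1 1⟩
  {3,5}:  v_{3} + v_{5} = v_{0} + v_{2} + v_{9} + v_{10}  →  sig = ⟨2 | 1 1 1 1⟩
  {4,7}:  v_{4} + v_{7} = v_{0} + v_{1} + v_{2} + v_{8}  →  sig = ⟨2 | 1 1 1 1⟩
  {5,11}:  v_{5} + v_{11} = v_{0} + v_{2} + v_{6} + v_{9}  →  sig = ⟨2 | 1 1 1 1⟩
  {5,8}:  v_{5} + v_{8} = v_{0} + v_{2} + v_{9} + 2·v_{10}  →  sig = ⟨2 | 1 1 1 2⟩
  {4,5}:  v_{4} + v_{5} = 2·v_{0} + 2·v_{2} + v_{8} + v_{9} + v_{10}  →  sig = ⟨2 | 1 1 1 2 2⟩
  {4,10}:  v_{4} + v_{10} = v_{0} + v_{2} + 2·v_{8}  →  sig = ⟨2 | 1 1 2⟩
  {4,11}:  v_{4} + v_{11} = v_{0} + v_{2} + 2·v_{3}  →  sig = ⟨2 | 1 1 2⟩
  {1,4,9}:  v_{1} + v_{4} + v_{9} = 2·v_{3} + v_{8}  →  sig = ⟨3 | 1 2⟩
  {0,2,7,9}:  v_{0} + v_{2} + v_{7} + v_{9} = 0  →  sig = ⟨4 | 0⟩
  {0,1,2,9}:  v_{0} + v_{1} + v_{2} + v_{9} = v_{3}  →  sig = ⟨4 | 1⟩
  {0,2,3,8}:  v_{0} + v_{2} + v_{3} + v_{8} = v_{4}  →  sig = ⟨4 | 1⟩
  {0,2,6,9,10}:  v_{0} + v_{2} + v_{6} + v_{9} + v_{10} = v_{5}  →  sig = ⟨5 | 1⟩

Sorted signature multiset PRS(X):
    |P|=2: 18 collections, coeffs (), (), (1), (1), (1), (1), (1), (1), (1,1), (1,1), (1,1,1), (1,1,1,1), (1,1,1,1), (1,1,1,1), (1,1,1,2), (1,1,1,2,2), (1,1,2), (1,1,2)
    |P|=3: 1 collection, coeffs (1,2)
    |P|=4: 3 collections, coeffs (), (1), (1)
    |P|=5: 1 collection, coeffs (1)


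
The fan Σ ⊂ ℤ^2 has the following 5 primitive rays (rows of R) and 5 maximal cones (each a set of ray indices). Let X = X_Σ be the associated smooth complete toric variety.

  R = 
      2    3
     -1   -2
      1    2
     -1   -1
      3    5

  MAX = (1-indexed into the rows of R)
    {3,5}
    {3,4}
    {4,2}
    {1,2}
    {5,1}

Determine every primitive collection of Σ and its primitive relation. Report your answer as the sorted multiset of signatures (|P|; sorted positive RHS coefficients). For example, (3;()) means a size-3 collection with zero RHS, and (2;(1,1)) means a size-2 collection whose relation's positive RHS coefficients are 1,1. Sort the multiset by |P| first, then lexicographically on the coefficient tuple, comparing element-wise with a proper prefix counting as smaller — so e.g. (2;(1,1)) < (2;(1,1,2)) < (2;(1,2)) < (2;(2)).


|primitive collections| = 5. Relations:

  P={2,3}:  v_{2} + v_{3} = 0  so sig = (2;())
  P={1,3}:  v_{1} + v_{3} = v_{5}  so sig = (2;(1))
  P={1,4}:  v_{1} + v_{4} = v_{3}  so sig = (2;(1))
  P={2,5}:  v_{2} + v_{5} = v_{1}  so sig = (2;(1))
  P={4,5}:  v_{4} + v_{5} = 2·v_{3}  so sig = (2;(2))

Sorted signature multiset PRS(X):
    (2;())
    (2;(1))
    (2;(1))
    (2;(1))
    (2;(2))


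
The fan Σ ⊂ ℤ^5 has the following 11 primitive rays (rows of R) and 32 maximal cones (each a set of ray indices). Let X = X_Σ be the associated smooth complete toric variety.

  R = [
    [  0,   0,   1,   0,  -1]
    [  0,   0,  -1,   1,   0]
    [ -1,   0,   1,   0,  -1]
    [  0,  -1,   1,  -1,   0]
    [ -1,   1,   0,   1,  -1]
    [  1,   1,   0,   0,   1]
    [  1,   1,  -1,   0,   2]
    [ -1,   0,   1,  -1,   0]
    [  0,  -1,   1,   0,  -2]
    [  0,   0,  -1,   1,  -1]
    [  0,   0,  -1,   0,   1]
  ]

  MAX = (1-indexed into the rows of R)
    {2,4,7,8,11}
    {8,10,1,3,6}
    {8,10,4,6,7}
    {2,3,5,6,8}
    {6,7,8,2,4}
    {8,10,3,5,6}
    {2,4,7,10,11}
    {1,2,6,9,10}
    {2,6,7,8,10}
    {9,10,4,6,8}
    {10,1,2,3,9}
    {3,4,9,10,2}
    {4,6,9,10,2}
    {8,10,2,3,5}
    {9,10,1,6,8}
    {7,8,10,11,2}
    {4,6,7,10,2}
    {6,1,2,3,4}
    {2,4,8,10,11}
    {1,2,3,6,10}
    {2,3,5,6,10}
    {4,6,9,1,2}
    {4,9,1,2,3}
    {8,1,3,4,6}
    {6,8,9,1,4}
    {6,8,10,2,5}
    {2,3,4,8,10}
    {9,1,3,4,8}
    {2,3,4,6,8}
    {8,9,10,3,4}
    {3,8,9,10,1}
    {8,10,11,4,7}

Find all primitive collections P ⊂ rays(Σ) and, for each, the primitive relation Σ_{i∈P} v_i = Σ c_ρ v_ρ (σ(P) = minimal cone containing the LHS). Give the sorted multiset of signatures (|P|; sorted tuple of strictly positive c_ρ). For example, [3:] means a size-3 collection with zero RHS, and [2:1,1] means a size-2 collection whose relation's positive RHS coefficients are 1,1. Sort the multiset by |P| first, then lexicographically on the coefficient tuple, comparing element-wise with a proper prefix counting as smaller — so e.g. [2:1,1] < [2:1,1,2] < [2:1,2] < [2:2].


20 collections generate NE(X_Σ); each relation:

  P = {1,11}:  v_{1} + v_{11} = 0  ⇒ sig = [2:]
  P = {1,7}:  v_{1} + v_{7} = v_{6}  ⇒ sig = [2:1]
  P = {4,5}:  v_{4} + v_{5} = v_{3}  ⇒ sig = [2:1]
  P = {6,11}:  v_{6} + v_{11} = v_{7}  ⇒ sig = [2:1]
  P = {3,11}:  v_{3} + v_{11} = v_{2} + v_{8}  ⇒ sig = [2:1,1]
  P = {9,11}:  v_{9} + v_{11} = v_{4} + v_{10}  ⇒ sig = [2:1,1]
  P = {3,7}:  v_{3} + v_{7} = v_{2} + v_{6} + v_{8}  ⇒ sig = [2:1,1,1]
  P = {5,9}:  v_{5} + v_{9} = v_{1} + v_{3} + v_{10}  ⇒ sig = [2:1,1,1]
  P = {7,9}:  v_{7} + v_{9} = v_{4} + v_{6} + v_{10}  ⇒ sig = [2:1,1,1]
  P = {1,5}:  v_{1} + v_{5} = 2·v_{3} + v_{6} + v_{10}  ⇒ sig = [2:1,1,2]
  P = {5,11}:  v_{5} + v_{11} = 2·v_{2} + v_{6} + 2·v_{8} + v_{10}  ⇒ sig = [2:1,1,2,2]
  P = {5,7}:  v_{5} + v_{7} = 2·v_{2} + 2·v_{6} + 2·v_{8} + v_{10}  ⇒ sig = [2:1,2,2,2]
  P = {1,2,8}:  v_{1} + v_{2} + v_{8} = v_{3}  ⇒ sig = [3:1]
  P = {1,4,10}:  v_{1} + v_{4} + v_{10} = v_{9}  ⇒ sig = [3:1]
  P = {2,8,9}:  v_{2} + v_{8} + v_{9} = v_{3} + v_{4} + v_{10}  ⇒ sig = [3:1,1,1]
  P = {3,6,9}:  v_{3} + v_{6} + v_{9} = 2·v_{1}  ⇒ sig = [3:2]
  P = {3,4,6,10}:  v_{3} + v_{4} + v_{6} + v_{10} = v_{1}  ⇒ sig = [4:1]
  P = {2,4,6,8,10}:  v_{2} + v_{4} + v_{6} + v_{8} + v_{10} = 0  ⇒ sig = [5:]
  P = {2,3,6,8,10}:  v_{2} + v_{3} + v_{6} + v_{8} + v_{10} = v_{5}  ⇒ sig = [5:1]
  P = {2,4,7,8,10}:  v_{2} + v_{4} + v_{7} + v_{8} + v_{10} = v_{11}  ⇒ sig = [5:1]

Signatures (|P|; sorted positive RHS coefficients), sorted:
{ [2:],  [2:1] ×3,  [2:1,1] ×2,  [2:1,1,1] ×3,  [2:1,1,2],  [2:1,1,2,2],  [2:1,2,2,2],  [3:1] ×2,  [3:1,1,1],  [3:2],  [4:1],  [5:],  [5:1] ×2 }


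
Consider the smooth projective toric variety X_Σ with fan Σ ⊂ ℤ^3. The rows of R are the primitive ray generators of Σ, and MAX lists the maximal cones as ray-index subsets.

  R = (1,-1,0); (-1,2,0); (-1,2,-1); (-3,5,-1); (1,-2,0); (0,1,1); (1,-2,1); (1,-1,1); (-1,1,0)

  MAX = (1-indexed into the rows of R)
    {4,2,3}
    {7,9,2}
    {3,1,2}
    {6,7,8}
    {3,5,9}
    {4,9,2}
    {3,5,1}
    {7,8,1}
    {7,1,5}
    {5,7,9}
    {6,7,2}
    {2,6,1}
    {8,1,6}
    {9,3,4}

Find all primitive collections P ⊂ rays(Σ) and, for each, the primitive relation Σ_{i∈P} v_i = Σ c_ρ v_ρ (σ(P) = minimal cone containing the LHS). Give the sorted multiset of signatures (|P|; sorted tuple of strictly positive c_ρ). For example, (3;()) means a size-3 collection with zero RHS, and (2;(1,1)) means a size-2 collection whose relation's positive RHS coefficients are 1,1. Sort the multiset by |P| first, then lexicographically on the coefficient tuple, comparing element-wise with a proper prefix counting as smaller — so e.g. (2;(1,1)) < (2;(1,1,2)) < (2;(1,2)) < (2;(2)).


Σ has 18 primitive collections:

  {1,9}:  v_{1} + v_{9} = 0  ⟹  sig = (2;())
  {2,5}:  v_{2} + v_{5} = 0  ⟹  sig = (2;())
  {3,7}:  v_{3} + v_{7} = 0  ⟹  sig = (2;())
  {2,8}:  v_{2} + v_{8} = v_{6}  ⟹  sig = (2;(1))
  {5,6}:  v_{5} + v_{6} = v_{8}  ⟹  sig = (2;(1))
  {1,4}:  v_{1} + v_{4} = v_{2} + v_{3}  ⟹  sig = (2;(1,1))
  {3,8}:  v_{3} + v_{8} = v_{1} + v_{2}  ⟹  sig = (2;(1,1))
  {4,5}:  v_{4} + v_{5} = v_{3} + v_{9}  ⟹  sig = (2;(1,1))
  {4,7}:  v_{4} + v_{7} = v_{2} + v_{9}  ⟹  sig = (2;(1,1))
  {5,8}:  v_{5} + v_{8} = v_{1} + v_{7}  ⟹  sig = (2;(1,1))
  {8,9}:  v_{8} + v_{9} = v_{2} + v_{7}  ⟹  sig = (2;(1,1))
  {3,6}:  v_{3} + v_{6} = v_{1} + 2·v_{2}  ⟹  sig = (2;(1,2))
  {6,9}:  v_{6} + v_{9} = 2·v_{2} + v_{7}  ⟹  sig = (2;(1,2))
  {4,8}:  v_{4} + v_{8} = 2·v_{2}  ⟹  sig = (2;(2))
  {4,6}:  v_{4} + v_{6} = 3·v_{2}  ⟹  sig = (2;(3))
  {1,2,7}:  v_{1} + v_{2} + v_{7} = v_{8}  ⟹  sig = (3;(1))
  {2,3,9}:  v_{2} + v_{3} + v_{9} = v_{4}  ⟹  sig = (3;(1))
  {1,6,7}:  v_{1} + v_{6} + v_{7} = 2·v_{8}  ⟹  sig = (3;(2))

Hence PRS(X_Σ) =
{ (2;()) ×3,  (2;(1)) ×2,  (2;(1,1)) ×6,  (2;(1,2)) ×2,  (2;(2)),  (2;(3)),  (3;(1)) ×2,  (3;(2)) }


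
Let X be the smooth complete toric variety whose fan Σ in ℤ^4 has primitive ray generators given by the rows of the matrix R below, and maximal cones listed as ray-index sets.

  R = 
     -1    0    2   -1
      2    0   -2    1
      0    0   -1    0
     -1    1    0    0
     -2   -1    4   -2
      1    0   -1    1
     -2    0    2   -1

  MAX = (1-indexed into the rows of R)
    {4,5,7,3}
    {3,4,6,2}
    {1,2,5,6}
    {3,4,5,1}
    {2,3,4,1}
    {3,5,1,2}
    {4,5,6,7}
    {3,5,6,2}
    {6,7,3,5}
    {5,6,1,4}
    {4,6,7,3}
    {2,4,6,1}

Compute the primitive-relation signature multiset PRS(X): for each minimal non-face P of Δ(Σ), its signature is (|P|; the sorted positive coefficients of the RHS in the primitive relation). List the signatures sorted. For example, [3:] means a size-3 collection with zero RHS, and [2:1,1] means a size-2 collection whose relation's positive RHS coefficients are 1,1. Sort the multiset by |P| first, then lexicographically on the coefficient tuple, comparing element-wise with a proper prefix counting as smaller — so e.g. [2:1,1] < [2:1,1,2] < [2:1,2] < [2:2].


Primitive collections (5):

  {2,7}:  v_{2} + v_{7} = 0  ⇒ sig = [2:]
  {1,7}:  v_{1} + v_{7} = v_{4} + v_{5}  ⇒ sig = [2:1,1]
  {1,3,6}:  v_{1} + v_{3} + v_{6} = 0  ⇒ sig = [3:]
  {2,4,5}:  v_{2} + v_{4} + v_{5} = v_{1}  ⇒ sig = [3:1]
  {3,4,5,6}:  v_{3} + v_{4} + v_{5} + v_{6} = v_{7}  ⇒ sig = [4:1]

Hence PRS(X_Σ) =
{ [2:],  [2:1,1],  [3:],  [3:1],  [4:1] }


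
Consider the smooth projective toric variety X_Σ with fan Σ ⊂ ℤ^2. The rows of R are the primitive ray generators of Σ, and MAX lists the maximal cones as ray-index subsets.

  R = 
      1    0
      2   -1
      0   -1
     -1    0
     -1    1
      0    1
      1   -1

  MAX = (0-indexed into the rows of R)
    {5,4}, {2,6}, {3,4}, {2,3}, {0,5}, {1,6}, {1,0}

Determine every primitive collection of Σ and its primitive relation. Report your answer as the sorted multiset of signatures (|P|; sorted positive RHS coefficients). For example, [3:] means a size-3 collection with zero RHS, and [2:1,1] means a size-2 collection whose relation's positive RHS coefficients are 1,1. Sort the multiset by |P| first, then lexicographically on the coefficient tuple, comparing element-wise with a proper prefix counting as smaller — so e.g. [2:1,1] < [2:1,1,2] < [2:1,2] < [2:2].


The 14 primitive collections of Σ (r=7, n=2):

  P={0,3}:  v_{0} + v_{3} = 0 ; sig = [2:]
  P={2,5}:  v_{2} + v_{5} = 0 ; sig = [2:]
  P={4,6}:  v_{4} + v_{6} = 0 ; sig = [2:]
  P={0,2}:  v_{0} + v_{2} = v_{6} ; sig = [2:1]
  P={0,4}:  v_{0} + v_{4} = v_{5} ; sig = [2:1]
  P={0,6}:  v_{0} + v_{6} = v_{1} ; sig = [2:1]
  P={1,3}:  v_{1} + v_{3} = v_{6} ; sig = [2:1]
  P={1,4}:  v_{1} + v_{4} = v_{0} ; sig = [2:1]
  P={2,4}:  v_{2} + v_{4} = v_{3} ; sig = [2:1]
  P={3,5}:  v_{3} + v_{5} = v_{4} ; sig = [2:1]
  P={3,6}:  v_{3} + v_{6} = v_{2} ; sig = [2:1]
  P={5,6}:  v_{5} + v_{6} = v_{0} ; sig = [2:1]
  P={1,2}:  v_{1} + v_{2} = 2·v_{6} ; sig = [2:2]
  P={1,5}:  v_{1} + v_{5} = 2·v_{0} ; sig = [2:2]

Hence PRS(X_Σ) =
{ [2:] ×3,  [2:1] ×9,  [2:2] ×2 }


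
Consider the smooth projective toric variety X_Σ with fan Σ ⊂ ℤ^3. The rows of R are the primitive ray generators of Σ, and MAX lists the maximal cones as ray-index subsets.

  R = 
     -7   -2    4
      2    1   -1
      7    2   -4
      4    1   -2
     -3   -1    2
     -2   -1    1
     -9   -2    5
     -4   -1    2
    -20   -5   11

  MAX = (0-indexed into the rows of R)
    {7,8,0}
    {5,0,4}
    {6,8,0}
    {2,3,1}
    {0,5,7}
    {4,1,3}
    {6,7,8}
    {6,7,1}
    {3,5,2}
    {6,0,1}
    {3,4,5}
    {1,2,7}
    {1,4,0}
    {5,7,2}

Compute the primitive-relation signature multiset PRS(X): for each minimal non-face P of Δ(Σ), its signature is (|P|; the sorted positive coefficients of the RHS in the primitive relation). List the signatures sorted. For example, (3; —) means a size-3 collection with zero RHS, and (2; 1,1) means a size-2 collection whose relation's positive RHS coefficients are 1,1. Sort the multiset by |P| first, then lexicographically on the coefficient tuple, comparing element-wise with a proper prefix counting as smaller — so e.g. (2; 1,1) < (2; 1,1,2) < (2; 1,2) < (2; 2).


17 collections generate NE(X_Σ); each relation:

  P={0,2}:  v_{0} + v_{2} = 0 ; sig = (2; —)
  P={1,5}:  v_{1} + v_{5} = 0 ; sig = (2; —)
  P={3,7}:  v_{3} + v_{7} = 0 ; sig = (2; —)
  P={0,3}:  v_{0} + v_{3} = v_{4} ; sig = (2; 1)
  P={2,4}:  v_{2} + v_{4} = v_{3} ; sig = (2; 1)
  P={4,7}:  v_{4} + v_{7} = v_{0} ; sig = (2; 1)
  P={2,6}:  v_{2} + v_{6} = v_{1} + v_{7} ; sig = (2; 1,1)
  P={2,8}:  v_{2} + v_{8} = v_{6} + v_{7} ; sig = (2; 1,1)
  P={3,6}:  v_{3} + v_{6} = v_{0} + v_{1} ; sig = (2; 1,1)
  P={3,8}:  v_{3} + v_{8} = v_{0} + v_{6} ; sig = (2; 1,1)
  P={5,6}:  v_{5} + v_{6} = v_{0} + v_{7} ; sig = (2; 1,1)
  P={4,6}:  v_{4} + v_{6} = 2·v_{0} + v_{1} ; sig = (2; 1,2)
  P={4,8}:  v_{4} + v_{8} = 2·v_{0} + v_{6} ; sig = (2; 1,2)
  P={1,8}:  v_{1} + v_{8} = 2·v_{6} ; sig = (2; 2)
  P={5,8}:  v_{5} + v_{8} = 2·v_{0} + 2·v_{7} ; sig = (2; 2,2)
  P={0,1,7}:  v_{0} + v_{1} + v_{7} = v_{6} ; sig = (3; 1)
  P={0,6,7}:  v_{0} + v_{6} + v_{7} = v_{8} ; sig = (3; 1)

so the primitive-relation signature multiset is
    (2; —)
    (2; —)
    (2; —)
    (2; 1)
    (2; 1)
    (2; 1)
    (2; 1,1)
    (2; 1,1)
    (2; 1,1)
    (2; 1,1)
    (2; 1,1)
    (2; 1,2)
    (2; 1,2)
    (2; 2)
    (2; 2,2)
    (3; 1)
    (3; 1)


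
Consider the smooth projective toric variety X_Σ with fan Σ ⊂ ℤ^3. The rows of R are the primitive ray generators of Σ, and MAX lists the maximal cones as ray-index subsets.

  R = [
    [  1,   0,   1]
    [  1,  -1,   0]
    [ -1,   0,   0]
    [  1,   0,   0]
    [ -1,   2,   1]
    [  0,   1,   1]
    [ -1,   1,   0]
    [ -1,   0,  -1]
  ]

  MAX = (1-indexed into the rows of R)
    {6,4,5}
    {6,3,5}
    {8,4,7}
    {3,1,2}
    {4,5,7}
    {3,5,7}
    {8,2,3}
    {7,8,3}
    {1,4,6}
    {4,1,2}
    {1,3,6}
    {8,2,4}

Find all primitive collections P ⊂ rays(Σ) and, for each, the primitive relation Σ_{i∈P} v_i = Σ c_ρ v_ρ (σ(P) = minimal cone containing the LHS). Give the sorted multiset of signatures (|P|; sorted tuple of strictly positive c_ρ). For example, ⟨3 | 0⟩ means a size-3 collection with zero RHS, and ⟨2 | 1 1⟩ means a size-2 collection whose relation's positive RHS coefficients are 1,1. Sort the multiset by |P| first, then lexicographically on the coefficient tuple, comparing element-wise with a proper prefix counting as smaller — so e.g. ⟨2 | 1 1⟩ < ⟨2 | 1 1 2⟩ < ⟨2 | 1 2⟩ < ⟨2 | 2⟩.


10 collections generate NE(X_Σ); each relation:

  P={1,8}:  v_{1} + v_{8} = 0  ⟹  sig = ⟨2 | 0⟩
  P={2,7}:  v_{2} + v_{7} = 0  ⟹  sig = ⟨2 | 0⟩
  P={3,4}:  v_{3} + v_{4} = 0  ⟹  sig = ⟨2 | 0⟩
  P={1,7}:  v_{1} + v_{7} = v_{6}  ⟹  sig = ⟨2 | 1⟩
  P={2,5}:  v_{2} + v_{5} = v_{6}  ⟹  sig = ⟨2 | 1⟩
  P={2,6}:  v_{2} + v_{6} = v_{1}  ⟹  sig = ⟨2 | 1⟩
  P={6,7}:  v_{6} + v_{7} = v_{5}  ⟹  sig = ⟨2 | 1⟩
  P={6,8}:  v_{6} + v_{8} = v_{7}  ⟹  sig = ⟨2 | 1⟩
  P={1,5}:  v_{1} + v_{5} = 2·v_{6}  ⟹  sig = ⟨2 | 2⟩
  P={5,8}:  v_{5} + v_{8} = 2·v_{7}  ⟹  sig = ⟨2 | 2⟩

so the primitive-relation signature multiset is
{ ⟨2 | 0⟩ ×3,  ⟨2 | 1⟩ ×5,  ⟨2 | 2⟩ ×2 }


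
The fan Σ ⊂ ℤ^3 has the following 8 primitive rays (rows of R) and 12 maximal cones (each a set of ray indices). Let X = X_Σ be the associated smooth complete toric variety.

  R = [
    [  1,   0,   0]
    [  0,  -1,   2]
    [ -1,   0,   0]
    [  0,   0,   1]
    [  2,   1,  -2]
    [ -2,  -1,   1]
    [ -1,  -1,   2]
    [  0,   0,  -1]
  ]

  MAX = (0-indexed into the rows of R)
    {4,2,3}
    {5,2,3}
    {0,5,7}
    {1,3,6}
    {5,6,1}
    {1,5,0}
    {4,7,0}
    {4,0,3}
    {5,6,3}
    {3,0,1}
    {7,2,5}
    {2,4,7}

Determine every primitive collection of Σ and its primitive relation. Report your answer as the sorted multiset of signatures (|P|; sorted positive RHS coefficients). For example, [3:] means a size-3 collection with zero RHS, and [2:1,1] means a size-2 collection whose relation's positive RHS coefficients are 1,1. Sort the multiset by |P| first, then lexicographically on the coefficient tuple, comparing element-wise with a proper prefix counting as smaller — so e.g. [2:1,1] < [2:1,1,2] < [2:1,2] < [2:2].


Primitive collections (12):

  P={0,2}:  v_{0} + v_{2} = 0  so sig = [2:]
  P={3,7}:  v_{3} + v_{7} = 0  so sig = [2:]
  P={0,6}:  v_{0} + v_{6} = v_{1}  so sig = [2:1]
  P={1,2}:  v_{1} + v_{2} = v_{6}  so sig = [2:1]
  P={4,5}:  v_{4} + v_{5} = v_{7}  so sig = [2:1]
  P={4,6}:  v_{4} + v_{6} = v_{0}  so sig = [2:1]
  P={2,6}:  v_{2} + v_{6} = v_{3} + v_{5}  so sig = [2:1,1]
  P={6,7}:  v_{6} + v_{7} = v_{0} + v_{5}  so sig = [2:1,1]
  P={1,7}:  v_{1} + v_{7} = 2·v_{0} + v_{5}  so sig = [2:1,2]
  P={1,4}:  v_{1} + v_{4} = 2·v_{0}  so sig = [2:2]
  P={0,3,5}:  v_{0} + v_{3} + v_{5} = v_{6}  so sig = [3:1]
  P={1,3,5}:  v_{1} + v_{3} + v_{5} = 2·v_{6}  so sig = [3:2]

so the primitive-relation signature multiset is
    [2:]
    [2:]
    [2:1]
    [2:1]
    [2:1]
    [2:1]
    [2:1,1]
    [2:1,1]
    [2:1,2]
    [2:2]
    [3:1]
    [3:2]


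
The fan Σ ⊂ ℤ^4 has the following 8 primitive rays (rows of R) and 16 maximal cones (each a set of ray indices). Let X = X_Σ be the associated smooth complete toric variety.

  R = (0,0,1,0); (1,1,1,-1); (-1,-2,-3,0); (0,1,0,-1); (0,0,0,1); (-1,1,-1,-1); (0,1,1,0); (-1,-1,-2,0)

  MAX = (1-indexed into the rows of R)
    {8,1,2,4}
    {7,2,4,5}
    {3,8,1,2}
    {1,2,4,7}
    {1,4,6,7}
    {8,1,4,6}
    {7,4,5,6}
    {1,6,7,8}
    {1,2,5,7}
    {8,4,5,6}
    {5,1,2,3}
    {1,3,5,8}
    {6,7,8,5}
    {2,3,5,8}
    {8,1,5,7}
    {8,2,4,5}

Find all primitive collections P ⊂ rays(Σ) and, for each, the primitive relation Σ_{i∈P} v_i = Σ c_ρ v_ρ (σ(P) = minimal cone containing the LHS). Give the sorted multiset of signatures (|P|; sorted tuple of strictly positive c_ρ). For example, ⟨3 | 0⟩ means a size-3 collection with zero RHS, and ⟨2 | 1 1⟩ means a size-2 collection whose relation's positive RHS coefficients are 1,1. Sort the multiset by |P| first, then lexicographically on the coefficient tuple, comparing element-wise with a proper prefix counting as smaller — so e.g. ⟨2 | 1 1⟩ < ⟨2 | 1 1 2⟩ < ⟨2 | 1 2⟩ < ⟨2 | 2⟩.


9 collections generate NE(X_Σ); each relation:

  P={3,7}:  v_{3} + v_{7} = v_{8} ; sig = ⟨2 | 1⟩
  P={3,4}:  v_{3} + v_{4} = v_{2} + 2·v_{8} ; sig = ⟨2 | 1 2⟩
  P={3,6}:  v_{3} + v_{6} = v_{4} + 2·v_{8} ; sig = ⟨2 | 1 2⟩
  P={2,6}:  v_{2} + v_{6} = 2·v_{4} ; sig = ⟨2 | 2⟩
  P={1,4,5}:  v_{1} + v_{4} + v_{5} = v_{7} ; sig = ⟨3 | 1⟩
  P={2,7,8}:  v_{2} + v_{7} + v_{8} = v_{4} ; sig = ⟨3 | 1⟩
  P={4,7,8}:  v_{4} + v_{7} + v_{8} = v_{6} ; sig = ⟨3 | 1⟩
  P={1,5,6}:  v_{1} + v_{5} + v_{6} = 2·v_{7} + v_{8} ; sig = ⟨3 | 1 2⟩
  P={1,2,5,8}:  v_{1} + v_{2} + v_{5} + v_{8} = 0 ; sig = ⟨4 | 0⟩

Hence PRS(X_Σ) =
{ ⟨2 | 1⟩,  ⟨2 | 1 2⟩ ×2,  ⟨2 | 2⟩,  ⟨3 | 1⟩ ×3,  ⟨3 | 1 2⟩,  ⟨4 | 0⟩ }


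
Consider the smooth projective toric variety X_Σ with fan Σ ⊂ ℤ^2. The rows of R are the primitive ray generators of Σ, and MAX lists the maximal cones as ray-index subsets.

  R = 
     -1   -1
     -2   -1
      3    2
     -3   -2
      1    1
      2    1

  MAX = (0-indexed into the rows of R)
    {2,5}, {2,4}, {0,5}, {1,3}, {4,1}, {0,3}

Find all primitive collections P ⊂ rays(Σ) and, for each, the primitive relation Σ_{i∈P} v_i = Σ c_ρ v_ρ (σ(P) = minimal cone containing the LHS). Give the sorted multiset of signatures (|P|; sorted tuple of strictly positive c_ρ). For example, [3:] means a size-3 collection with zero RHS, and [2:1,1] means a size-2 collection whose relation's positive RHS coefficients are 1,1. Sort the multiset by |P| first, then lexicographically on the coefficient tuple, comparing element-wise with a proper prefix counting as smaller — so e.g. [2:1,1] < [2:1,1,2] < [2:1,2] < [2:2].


9 collections generate NE(X_Σ); each relation:

  P = {0,4}:  v_{0} + v_{4} = 0  →  sig = [2:]
  P = {1,5}:  v_{1} + v_{5} = 0  →  sig = [2:]
  P = {2,3}:  v_{2} + v_{3} = 0  →  sig = [2:]
  P = {0,1}:  v_{0} + v_{1} = v_{3}  →  sig = [2:1]
  P = {0,2}:  v_{0} + v_{2} = v_{5}  →  sig = [2:1]
  P = {1,2}:  v_{1} + v_{2} = v_{4}  →  sig = [2:1]
  P = {3,4}:  v_{3} + v_{4} = v_{1}  →  sig = [2:1]
  P = {3,5}:  v_{3} + v_{5} = v_{0}  →  sig = [2:1]
  P = {4,5}:  v_{4} + v_{5} = v_{2}  →  sig = [2:1]

Hence PRS(X_Σ) =
[[2:], [2:], [2:], [2:1], [2:1], [2:1], [2:1], [2:1], [2:1]]


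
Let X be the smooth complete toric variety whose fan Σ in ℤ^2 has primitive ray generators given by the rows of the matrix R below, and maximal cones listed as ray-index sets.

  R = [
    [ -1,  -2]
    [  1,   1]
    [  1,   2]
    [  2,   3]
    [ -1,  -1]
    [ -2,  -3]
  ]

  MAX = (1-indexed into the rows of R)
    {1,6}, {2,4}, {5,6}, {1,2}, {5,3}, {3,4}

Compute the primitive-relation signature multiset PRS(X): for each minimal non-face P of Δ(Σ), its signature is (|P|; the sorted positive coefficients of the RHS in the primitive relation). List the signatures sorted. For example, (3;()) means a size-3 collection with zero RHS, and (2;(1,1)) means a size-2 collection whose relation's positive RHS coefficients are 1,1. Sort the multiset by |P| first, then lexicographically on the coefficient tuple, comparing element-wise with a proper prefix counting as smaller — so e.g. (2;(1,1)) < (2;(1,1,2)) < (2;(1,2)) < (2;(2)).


The 9 primitive collections of Σ (r=6, n=2):

  • {1,3}:  v_{1} + v_{3} = 0  ⟹  sig = (2;())
  • {2,5}:  v_{2} + v_{5} = 0  ⟹  sig = (2;())
  • {4,6}:  v_{4} + v_{6} = 0  ⟹  sig = (2;())
  • {1,4}:  v_{1} + v_{4} = v_{2}  ⟹  sig = (2;(1))
  • {1,5}:  v_{1} + v_{5} = v_{6}  ⟹  sig = (2;(1))
  • {2,3}:  v_{2} + v_{3} = v_{4}  ⟹  sig = (2;(1))
  • {2,6}:  v_{2} + v_{6} = v_{1}  ⟹  sig = (2;(1))
  • {3,6}:  v_{3} + v_{6} = v_{5}  ⟹  sig = (2;(1))
  • {4,5}:  v_{4} + v_{5} = v_{3}  ⟹  sig = (2;(1))

Signatures (|P|; sorted positive RHS coefficients), sorted:
[(2;()), (2;()), (2;()), (2;(1)), (2;(1)), (2;(1)), (2;(1)), (2;(1)), (2;(1))]


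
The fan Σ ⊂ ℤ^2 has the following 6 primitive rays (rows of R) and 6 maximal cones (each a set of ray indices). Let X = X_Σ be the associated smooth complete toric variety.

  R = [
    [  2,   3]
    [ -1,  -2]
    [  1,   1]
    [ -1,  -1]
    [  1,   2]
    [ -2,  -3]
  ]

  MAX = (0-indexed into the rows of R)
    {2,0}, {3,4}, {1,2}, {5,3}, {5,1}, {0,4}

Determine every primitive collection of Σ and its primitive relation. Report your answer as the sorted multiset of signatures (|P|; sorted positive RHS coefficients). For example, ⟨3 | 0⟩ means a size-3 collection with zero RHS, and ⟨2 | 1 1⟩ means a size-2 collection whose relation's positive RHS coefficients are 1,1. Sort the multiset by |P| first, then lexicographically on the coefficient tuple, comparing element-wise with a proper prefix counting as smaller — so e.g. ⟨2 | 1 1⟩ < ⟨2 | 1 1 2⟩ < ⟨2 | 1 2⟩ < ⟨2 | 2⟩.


9 collections generate NE(X_Σ); each relation:

  • {0,5}:  v_{0} + v_{5} = 0  ⟹  sig = ⟨2 | 0⟩
  • {1,4}:  v_{1} + v_{4} = 0  ⟹  sig = ⟨2 | 0⟩
  • {2,3}:  v_{2} + v_{3} = 0  ⟹  sig = ⟨2 | 0⟩
  • {0,1}:  v_{0} + v_{1} = v_{2}  ⟹  sig = ⟨2 | 1⟩
  • {0,3}:  v_{0} + v_{3} = v_{4}  ⟹  sig = ⟨2 | 1⟩
  • {1,3}:  v_{1} + v_{3} = v_{5}  ⟹  sig = ⟨2 | 1⟩
  • {2,4}:  v_{2} + v_{4} = v_{0}  ⟹  sig = ⟨2 | 1⟩
  • {2,5}:  v_{2} + v_{5} = v_{1}  ⟹  sig = ⟨2 | 1⟩
  • {4,5}:  v_{4} + v_{5} = v_{3}  ⟹  sig = ⟨2 | 1⟩

Hence PRS(X_Σ) =
[⟨2 | 0⟩, ⟨2 | 0⟩, ⟨2 | 0⟩, ⟨2 | 1⟩, ⟨2 | 1⟩, ⟨2 | 1⟩, ⟨2 | 1⟩, ⟨2 | 1⟩, ⟨2 | 1⟩]


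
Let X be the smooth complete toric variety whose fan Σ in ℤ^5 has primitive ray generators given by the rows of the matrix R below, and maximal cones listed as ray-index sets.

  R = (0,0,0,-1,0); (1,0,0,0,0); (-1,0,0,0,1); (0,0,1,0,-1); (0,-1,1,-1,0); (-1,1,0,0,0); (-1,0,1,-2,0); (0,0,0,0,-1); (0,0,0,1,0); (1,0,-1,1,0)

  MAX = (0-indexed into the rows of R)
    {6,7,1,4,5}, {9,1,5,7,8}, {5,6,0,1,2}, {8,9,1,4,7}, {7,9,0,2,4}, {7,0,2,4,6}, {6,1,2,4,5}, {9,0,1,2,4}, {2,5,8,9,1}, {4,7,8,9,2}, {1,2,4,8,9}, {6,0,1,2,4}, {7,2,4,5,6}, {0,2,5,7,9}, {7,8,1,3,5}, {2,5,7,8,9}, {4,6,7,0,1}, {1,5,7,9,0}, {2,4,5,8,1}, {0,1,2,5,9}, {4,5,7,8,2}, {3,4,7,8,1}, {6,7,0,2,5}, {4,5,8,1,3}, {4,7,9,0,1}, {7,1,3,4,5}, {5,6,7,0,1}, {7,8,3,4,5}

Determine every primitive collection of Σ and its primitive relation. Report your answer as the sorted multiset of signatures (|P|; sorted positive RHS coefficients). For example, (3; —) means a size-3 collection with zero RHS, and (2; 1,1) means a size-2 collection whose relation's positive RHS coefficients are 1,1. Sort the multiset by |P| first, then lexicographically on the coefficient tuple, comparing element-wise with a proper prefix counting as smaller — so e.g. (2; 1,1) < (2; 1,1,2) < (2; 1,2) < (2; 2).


Primitive collections (11):

  P = {0,8}:  v_{0} + v_{8} = 0  →  sig = (2; —)
  P = {6,9}:  v_{6} + v_{9} = v_{0}  →  sig = (2; 1)
  P = {6,8}:  v_{6} + v_{8} = v_{4} + v_{5}  →  sig = (2; 1,1)
  P = {2,3}:  v_{2} + v_{3} = v_{4} + v_{5} + v_{8}  →  sig = (2; 1,1,1)
  P = {3,9}:  v_{3} + v_{9} = v_{1} + v_{7} + v_{8}  →  sig = (2; 1,1,1)
  P = {0,3}:  v_{0} + v_{3} = v_{1} + v_{4} + v_{5} + v_{7}  →  sig = (2; 1,1,1,1)
  P = {3,6}:  v_{3} + v_{6} = v_{1} + 2·v_{4} + 2·v_{5} + v_{7}  →  sig = (2; 1,1,2,2)
  P = {1,2,7}:  v_{1} + v_{2} + v_{7} = 0  →  sig = (3; —)
  P = {4,5,9}:  v_{4} + v_{5} + v_{9} = 0  →  sig = (3; —)
  P = {0,4,5}:  v_{0} + v_{4} + v_{5} = v_{6}  →  sig = (3; 1)
  P = {1,4,5,7,8}:  v_{1} + v_{4} + v_{5} + v_{7} + v_{8} = v_{3}  →  sig = (5; 1)

Sorted signature multiset PRS(X):
    |P|=2: 7 collections, coeffs (), (1), (1,1), (1,1,1), (1,1,1), (1,1,1,1), (1,1,2,2)
    |P|=3: 3 collections, coeffs (), (), (1)
    |P|=5: 1 collection, coeffs (1)


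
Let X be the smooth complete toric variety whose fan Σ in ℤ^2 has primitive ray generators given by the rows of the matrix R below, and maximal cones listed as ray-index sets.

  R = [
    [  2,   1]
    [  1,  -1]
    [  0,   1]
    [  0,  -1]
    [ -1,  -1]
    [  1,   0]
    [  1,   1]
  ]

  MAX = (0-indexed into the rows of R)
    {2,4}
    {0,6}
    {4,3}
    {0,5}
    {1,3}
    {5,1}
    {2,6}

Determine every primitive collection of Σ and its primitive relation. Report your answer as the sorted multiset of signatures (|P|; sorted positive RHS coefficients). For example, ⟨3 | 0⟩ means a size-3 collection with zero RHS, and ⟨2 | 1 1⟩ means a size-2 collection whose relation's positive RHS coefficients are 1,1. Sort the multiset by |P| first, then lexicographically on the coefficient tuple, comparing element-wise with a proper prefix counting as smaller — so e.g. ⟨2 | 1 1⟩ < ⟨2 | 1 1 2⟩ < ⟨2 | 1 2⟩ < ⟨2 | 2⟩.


Δ(Σ) — 7 vertices, 14 min non-faces:

  • {2,3}:  v_{2} + v_{3} = 0 ; sig = ⟨2 | 0⟩
  • {4,6}:  v_{4} + v_{6} = 0 ; sig = ⟨2 | 0⟩
  • {0,4}:  v_{0} + v_{4} = v_{5} ; sig = ⟨2 | 1⟩
  • {1,2}:  v_{1} + v_{2} = v_{5} ; sig = ⟨2 | 1⟩
  • {2,5}:  v_{2} + v_{5} = v_{6} ; sig = ⟨2 | 1⟩
  • {3,5}:  v_{3} + v_{5} = v_{1} ; sig = ⟨2 | 1⟩
  • {3,6}:  v_{3} + v_{6} = v_{5} ; sig = ⟨2 | 1⟩
  • {4,5}:  v_{4} + v_{5} = v_{3} ; sig = ⟨2 | 1⟩
  • {5,6}:  v_{5} + v_{6} = v_{0} ; sig = ⟨2 | 1⟩
  • {0,2}:  v_{0} + v_{2} = 2·v_{6} ; sig = ⟨2 | 2⟩
  • {0,3}:  v_{0} + v_{3} = 2·v_{5} ; sig = ⟨2 | 2⟩
  • {1,4}:  v_{1} + v_{4} = 2·v_{3} ; sig = ⟨2 | 2⟩
  • {1,6}:  v_{1} + v_{6} = 2·v_{5} ; sig = ⟨2 | 2⟩
  • {0,1}:  v_{0} + v_{1} = 3·v_{5} ; sig = ⟨2 | 3⟩

so the primitive-relation signature multiset is
{ ⟨2 | 0⟩ ×2,  ⟨2 | 1⟩ ×7,  ⟨2 | 2⟩ ×4,  ⟨2 | 3⟩ }
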